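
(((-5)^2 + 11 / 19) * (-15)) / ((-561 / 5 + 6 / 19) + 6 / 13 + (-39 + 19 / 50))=4738500 / 1853027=2.56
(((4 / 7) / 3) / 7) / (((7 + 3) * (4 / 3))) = 1 / 490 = 0.00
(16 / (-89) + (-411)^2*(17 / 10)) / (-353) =-255577313 / 314170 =-813.50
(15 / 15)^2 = 1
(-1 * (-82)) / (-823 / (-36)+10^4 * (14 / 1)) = 2952 / 5040823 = 0.00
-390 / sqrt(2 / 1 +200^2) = -65*sqrt(40002) / 6667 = -1.95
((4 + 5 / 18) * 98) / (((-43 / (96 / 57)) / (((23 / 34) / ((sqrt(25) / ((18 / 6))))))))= -1388464 / 208335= -6.66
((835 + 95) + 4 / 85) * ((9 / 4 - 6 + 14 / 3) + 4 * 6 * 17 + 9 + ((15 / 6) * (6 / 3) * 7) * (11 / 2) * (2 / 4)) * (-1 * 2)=-48776318 / 51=-956398.39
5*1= 5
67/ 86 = 0.78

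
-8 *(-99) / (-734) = -396 / 367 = -1.08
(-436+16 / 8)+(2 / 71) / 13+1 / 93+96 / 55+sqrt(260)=-2040675391 / 4721145+2 *sqrt(65)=-416.12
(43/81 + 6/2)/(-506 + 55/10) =-4/567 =-0.01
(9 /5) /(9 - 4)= 9 /25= 0.36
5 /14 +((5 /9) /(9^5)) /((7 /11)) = 2657315 /7440174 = 0.36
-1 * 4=-4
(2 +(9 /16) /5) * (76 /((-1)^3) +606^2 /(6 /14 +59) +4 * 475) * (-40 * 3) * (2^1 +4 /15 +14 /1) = -660060687 /20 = -33003034.35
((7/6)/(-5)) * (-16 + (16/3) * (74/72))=994/405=2.45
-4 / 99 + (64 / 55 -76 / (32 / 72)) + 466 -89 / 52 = 294.41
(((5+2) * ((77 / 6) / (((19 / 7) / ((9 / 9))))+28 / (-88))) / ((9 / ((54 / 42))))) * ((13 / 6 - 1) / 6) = 19355 / 22572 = 0.86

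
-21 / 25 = -0.84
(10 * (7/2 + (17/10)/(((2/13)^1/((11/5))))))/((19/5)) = 2781/38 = 73.18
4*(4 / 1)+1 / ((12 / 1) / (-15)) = 14.75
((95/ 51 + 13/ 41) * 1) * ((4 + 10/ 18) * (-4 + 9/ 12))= -29627/ 918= -32.27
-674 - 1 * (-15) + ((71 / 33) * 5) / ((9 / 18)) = -21037 / 33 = -637.48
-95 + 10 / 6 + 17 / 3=-263 / 3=-87.67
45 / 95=9 / 19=0.47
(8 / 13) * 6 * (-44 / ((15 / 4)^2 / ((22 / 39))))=-247808 / 38025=-6.52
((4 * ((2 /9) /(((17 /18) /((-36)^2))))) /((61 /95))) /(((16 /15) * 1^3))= 1846800 /1037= 1780.91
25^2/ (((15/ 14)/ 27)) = 15750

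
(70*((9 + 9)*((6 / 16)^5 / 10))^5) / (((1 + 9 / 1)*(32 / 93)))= 32570535859448809257 / 3777893186295716170956800000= 0.00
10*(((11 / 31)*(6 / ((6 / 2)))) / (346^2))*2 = 110 / 927799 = 0.00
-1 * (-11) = 11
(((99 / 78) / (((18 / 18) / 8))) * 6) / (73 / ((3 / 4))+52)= 297 / 728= 0.41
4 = 4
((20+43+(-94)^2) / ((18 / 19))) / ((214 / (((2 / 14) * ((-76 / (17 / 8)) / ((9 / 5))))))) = -128501560 / 1031373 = -124.59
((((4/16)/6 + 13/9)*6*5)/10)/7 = 107/168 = 0.64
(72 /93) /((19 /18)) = 432 /589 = 0.73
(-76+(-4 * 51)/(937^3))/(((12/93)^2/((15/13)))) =-112656700153785/21389080778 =-5267.02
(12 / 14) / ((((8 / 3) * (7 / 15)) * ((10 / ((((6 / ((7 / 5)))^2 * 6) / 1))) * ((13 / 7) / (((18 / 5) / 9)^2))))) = 2916 / 4459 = 0.65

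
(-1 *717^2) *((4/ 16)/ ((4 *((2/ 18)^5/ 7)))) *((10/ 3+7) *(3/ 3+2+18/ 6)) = -6587347775337/ 8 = -823418471917.12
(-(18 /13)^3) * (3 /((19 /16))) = -279936 /41743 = -6.71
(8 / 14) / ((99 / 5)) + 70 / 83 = 50170 / 57519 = 0.87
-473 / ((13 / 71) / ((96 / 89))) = -3223968 / 1157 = -2786.49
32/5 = 6.40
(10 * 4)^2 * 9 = 14400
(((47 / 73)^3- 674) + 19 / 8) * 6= -6268073271 / 1556068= -4028.15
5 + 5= 10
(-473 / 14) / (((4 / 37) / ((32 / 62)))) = -35002 / 217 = -161.30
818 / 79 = 10.35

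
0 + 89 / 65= 89 / 65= 1.37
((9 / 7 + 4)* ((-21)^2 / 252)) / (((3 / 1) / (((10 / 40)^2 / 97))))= 37 / 18624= 0.00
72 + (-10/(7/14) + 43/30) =1603/30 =53.43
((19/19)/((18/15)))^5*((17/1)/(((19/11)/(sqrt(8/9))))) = 584375*sqrt(2)/221616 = 3.73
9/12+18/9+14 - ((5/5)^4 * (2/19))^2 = 24171/1444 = 16.74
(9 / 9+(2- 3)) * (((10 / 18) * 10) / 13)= 0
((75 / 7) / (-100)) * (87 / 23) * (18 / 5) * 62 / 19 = -72819 / 15295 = -4.76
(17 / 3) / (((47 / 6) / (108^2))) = 396576 / 47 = 8437.79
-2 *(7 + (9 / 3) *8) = -62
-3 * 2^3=-24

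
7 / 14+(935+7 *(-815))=-9539 / 2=-4769.50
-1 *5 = -5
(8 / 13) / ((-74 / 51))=-204 / 481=-0.42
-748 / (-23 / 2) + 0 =1496 / 23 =65.04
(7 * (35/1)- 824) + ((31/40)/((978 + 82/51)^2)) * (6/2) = -57807396814107/99840064000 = -579.00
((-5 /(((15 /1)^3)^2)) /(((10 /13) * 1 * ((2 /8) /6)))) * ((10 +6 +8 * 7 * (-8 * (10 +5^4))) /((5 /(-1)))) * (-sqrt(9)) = 14792128 /6328125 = 2.34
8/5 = 1.60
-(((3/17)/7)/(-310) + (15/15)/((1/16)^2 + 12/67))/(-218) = 632727863/25243900780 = 0.03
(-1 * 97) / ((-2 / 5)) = 242.50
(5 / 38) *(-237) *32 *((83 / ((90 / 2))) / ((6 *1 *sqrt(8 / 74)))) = -26228 *sqrt(37) / 171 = -932.97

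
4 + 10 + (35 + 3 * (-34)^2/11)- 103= 2874/11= 261.27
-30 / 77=-0.39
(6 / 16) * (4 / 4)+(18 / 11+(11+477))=43121 / 88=490.01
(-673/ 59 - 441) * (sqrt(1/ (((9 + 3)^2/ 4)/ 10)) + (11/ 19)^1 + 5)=-2829352/ 1121 - 13346 * sqrt(10)/ 177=-2762.39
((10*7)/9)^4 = 24010000/6561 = 3659.50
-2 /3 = -0.67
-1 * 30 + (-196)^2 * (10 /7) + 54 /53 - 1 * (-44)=2909436 /53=54895.02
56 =56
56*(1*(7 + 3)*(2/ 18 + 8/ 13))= 47600/ 117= 406.84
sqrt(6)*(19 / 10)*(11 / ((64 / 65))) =2717*sqrt(6) / 128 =51.99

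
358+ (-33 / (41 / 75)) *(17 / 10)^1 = 20941 / 82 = 255.38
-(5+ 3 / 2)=-13 / 2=-6.50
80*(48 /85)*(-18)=-13824 /17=-813.18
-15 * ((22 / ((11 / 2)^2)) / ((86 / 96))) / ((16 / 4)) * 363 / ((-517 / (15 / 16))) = 2.00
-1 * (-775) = 775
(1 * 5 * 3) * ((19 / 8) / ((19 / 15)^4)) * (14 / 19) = 5315625 / 521284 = 10.20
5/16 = 0.31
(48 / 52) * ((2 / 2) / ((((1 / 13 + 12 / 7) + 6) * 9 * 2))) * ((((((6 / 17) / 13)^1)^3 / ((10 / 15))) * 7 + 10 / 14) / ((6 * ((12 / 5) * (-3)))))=-269925905 / 2479522573476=-0.00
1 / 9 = 0.11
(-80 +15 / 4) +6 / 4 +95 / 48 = -3493 / 48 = -72.77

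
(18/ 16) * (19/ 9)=19/ 8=2.38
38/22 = 19/11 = 1.73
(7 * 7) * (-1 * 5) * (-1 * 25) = 6125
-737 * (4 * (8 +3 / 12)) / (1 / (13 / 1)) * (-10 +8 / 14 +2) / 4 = 4110249 / 7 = 587178.43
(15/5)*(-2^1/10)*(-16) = 48/5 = 9.60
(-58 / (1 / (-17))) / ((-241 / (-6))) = 5916 / 241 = 24.55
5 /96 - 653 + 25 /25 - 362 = -97339 /96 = -1013.95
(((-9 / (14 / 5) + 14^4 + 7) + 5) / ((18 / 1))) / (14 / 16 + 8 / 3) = 1075894 / 1785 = 602.74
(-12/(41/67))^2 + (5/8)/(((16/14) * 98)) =579197141/1506176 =384.55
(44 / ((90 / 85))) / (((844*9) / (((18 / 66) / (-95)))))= -17 / 1082430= -0.00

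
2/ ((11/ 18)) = 36/ 11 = 3.27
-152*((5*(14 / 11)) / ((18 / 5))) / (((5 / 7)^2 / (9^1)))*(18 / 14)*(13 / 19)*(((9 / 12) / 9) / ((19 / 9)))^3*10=-773955 / 301796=-2.56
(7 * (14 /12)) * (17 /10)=833 /60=13.88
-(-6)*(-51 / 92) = -153 / 46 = -3.33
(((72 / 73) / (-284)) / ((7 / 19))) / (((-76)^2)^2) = -9 / 31852976512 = -0.00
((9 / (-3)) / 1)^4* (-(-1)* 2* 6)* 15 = 14580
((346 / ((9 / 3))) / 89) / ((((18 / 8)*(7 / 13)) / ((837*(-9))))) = -5019768 / 623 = -8057.41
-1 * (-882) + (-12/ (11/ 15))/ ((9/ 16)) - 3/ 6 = 18753/ 22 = 852.41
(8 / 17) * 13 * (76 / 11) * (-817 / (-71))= 6457568 / 13277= 486.37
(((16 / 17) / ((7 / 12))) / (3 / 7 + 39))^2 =256 / 152881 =0.00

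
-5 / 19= -0.26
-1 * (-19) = 19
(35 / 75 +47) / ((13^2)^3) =712 / 72402135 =0.00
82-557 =-475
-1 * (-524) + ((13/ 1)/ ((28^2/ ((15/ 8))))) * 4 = 821827/ 1568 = 524.12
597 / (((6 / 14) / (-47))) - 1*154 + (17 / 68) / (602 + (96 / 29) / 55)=-252075073405 / 3841144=-65625.00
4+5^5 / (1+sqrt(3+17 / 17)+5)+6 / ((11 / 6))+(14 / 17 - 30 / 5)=587511 / 1496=392.72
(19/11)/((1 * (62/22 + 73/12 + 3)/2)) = 456/1571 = 0.29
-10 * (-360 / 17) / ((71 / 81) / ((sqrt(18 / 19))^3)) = 15746400 * sqrt(38) / 435727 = 222.77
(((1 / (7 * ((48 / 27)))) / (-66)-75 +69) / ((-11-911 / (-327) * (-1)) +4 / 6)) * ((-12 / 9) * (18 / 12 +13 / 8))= -2686305 / 1409408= -1.91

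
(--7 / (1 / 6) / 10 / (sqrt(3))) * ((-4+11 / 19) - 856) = -114303 * sqrt(3) / 95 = -2083.99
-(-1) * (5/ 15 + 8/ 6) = 5/ 3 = 1.67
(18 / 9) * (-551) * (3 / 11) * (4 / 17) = -13224 / 187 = -70.72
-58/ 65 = -0.89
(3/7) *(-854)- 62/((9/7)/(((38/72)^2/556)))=-1186867009/3242592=-366.02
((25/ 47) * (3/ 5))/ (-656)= -0.00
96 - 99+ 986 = 983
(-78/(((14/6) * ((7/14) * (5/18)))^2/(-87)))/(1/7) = 452296.59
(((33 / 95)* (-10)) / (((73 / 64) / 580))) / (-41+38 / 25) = 20416000 / 456323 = 44.74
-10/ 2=-5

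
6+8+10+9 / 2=57 / 2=28.50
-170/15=-34/3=-11.33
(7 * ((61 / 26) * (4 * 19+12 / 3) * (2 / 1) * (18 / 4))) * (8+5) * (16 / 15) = 163968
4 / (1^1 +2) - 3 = -5 / 3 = -1.67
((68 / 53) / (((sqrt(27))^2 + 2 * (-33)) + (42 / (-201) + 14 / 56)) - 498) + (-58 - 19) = -318207699 / 553373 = -575.03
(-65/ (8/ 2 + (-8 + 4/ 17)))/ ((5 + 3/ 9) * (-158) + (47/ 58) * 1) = -96135/ 4687456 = -0.02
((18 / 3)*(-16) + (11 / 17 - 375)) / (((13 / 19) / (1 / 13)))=-151924 / 2873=-52.88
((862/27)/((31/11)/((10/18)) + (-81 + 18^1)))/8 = -23705/344088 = -0.07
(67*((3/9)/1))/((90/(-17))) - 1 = -1409/270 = -5.22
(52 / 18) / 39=2 / 27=0.07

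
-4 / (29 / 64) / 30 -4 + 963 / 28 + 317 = 4227661 / 12180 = 347.10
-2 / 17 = -0.12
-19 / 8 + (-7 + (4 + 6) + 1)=13 / 8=1.62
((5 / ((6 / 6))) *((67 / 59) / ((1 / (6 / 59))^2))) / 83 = 12060 / 17046457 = 0.00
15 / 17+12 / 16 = 1.63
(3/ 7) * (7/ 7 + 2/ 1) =9/ 7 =1.29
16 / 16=1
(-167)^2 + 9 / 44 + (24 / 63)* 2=25770329 / 924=27889.97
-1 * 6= -6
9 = 9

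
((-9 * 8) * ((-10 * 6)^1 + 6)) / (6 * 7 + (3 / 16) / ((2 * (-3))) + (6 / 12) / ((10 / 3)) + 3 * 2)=622080 / 7699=80.80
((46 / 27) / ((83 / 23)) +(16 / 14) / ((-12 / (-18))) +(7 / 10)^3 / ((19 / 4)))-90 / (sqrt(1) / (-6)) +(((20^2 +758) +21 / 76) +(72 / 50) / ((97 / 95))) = 24602589287929 / 14455570500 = 1701.95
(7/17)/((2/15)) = 105/34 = 3.09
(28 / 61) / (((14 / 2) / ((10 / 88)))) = 0.01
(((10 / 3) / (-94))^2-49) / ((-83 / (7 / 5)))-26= -207696982 / 8250615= -25.17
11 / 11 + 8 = 9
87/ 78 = 29/ 26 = 1.12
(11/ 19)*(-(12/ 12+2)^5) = -2673/ 19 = -140.68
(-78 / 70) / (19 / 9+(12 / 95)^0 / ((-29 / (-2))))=-10179 / 19915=-0.51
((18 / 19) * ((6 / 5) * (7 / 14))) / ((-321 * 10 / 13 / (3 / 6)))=-117 / 101650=-0.00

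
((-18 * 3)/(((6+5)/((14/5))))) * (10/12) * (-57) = 7182/11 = 652.91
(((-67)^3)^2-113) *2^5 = 2894668225792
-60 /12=-5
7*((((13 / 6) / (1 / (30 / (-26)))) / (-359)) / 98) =5 / 10052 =0.00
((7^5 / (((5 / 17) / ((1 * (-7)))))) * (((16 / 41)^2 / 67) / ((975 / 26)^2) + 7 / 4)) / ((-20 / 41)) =8869530786843293 / 6180750000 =1435025.00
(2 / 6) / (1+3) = 1 / 12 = 0.08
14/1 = 14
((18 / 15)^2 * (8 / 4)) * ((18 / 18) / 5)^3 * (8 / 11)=576 / 34375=0.02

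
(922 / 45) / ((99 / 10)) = 1844 / 891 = 2.07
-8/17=-0.47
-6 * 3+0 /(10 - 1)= -18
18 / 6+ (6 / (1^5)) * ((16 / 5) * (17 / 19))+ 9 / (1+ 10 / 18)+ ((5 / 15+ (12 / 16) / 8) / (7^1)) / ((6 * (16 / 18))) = 8844343 / 340480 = 25.98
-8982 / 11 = -816.55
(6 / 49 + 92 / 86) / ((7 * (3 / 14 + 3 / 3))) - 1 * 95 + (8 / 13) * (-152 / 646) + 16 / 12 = -130853143 / 1396941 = -93.67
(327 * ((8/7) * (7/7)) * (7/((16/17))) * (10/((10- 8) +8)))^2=30902481/4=7725620.25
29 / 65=0.45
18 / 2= 9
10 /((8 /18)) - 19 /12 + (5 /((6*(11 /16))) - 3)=2525 /132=19.13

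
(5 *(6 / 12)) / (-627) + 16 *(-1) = -20069 / 1254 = -16.00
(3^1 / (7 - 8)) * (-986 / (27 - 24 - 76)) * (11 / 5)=-32538 / 365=-89.15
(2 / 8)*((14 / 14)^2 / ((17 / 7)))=7 / 68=0.10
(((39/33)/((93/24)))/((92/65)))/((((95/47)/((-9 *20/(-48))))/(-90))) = -5361525/149017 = -35.98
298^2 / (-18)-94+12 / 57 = -859676 / 171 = -5027.35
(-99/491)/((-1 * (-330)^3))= -1/178233000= -0.00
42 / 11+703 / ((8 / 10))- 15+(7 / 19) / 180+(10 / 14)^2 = 400050527 / 460845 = 868.08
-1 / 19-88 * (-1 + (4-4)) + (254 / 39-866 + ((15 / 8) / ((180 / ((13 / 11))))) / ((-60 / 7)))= -12074558797 / 15649920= -771.54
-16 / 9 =-1.78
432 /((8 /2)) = 108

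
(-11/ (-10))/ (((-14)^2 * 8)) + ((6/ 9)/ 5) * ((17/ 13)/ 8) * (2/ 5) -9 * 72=-1981295999/ 3057600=-647.99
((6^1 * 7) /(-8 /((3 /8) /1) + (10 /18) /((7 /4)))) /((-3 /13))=5733 /662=8.66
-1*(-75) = 75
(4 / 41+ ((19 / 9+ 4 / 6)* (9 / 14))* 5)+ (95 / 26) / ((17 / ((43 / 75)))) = 8704747 / 951405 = 9.15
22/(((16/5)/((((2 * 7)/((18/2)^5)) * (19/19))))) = 385/236196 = 0.00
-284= -284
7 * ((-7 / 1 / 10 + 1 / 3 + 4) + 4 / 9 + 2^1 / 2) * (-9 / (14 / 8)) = -914 / 5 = -182.80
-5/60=-1/12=-0.08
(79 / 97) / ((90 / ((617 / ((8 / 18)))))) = 48743 / 3880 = 12.56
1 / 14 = 0.07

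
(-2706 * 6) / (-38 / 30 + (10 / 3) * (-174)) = 243540 / 8719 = 27.93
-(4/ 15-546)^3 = 548548738856/ 3375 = 162532959.66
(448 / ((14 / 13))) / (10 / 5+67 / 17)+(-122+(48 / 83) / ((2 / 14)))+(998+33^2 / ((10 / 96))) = 11404.47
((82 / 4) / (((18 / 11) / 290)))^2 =13199092.67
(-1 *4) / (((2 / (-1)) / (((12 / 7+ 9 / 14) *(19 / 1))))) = 627 / 7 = 89.57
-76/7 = -10.86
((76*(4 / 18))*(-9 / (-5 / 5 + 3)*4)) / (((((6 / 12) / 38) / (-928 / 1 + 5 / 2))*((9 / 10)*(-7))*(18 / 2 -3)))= -35637920 / 63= -565681.27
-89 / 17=-5.24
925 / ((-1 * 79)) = -925 / 79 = -11.71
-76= -76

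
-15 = -15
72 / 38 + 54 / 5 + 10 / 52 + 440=1118631 / 2470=452.89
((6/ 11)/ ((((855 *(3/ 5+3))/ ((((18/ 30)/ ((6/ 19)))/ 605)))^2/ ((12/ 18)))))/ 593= 1/ 1566491943307500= 0.00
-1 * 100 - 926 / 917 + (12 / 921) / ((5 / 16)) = -142122222 / 1407595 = -100.97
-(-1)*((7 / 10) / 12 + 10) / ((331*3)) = 1207 / 119160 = 0.01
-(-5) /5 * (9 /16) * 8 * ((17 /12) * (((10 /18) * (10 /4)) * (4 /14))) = 425 /168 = 2.53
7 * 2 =14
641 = 641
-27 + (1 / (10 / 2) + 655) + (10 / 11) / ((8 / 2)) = 628.43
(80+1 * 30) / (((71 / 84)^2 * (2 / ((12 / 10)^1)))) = 465696 / 5041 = 92.38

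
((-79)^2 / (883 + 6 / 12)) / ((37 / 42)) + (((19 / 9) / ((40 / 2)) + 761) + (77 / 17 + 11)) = 52325858759 / 66686580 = 784.65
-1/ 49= -0.02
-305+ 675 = 370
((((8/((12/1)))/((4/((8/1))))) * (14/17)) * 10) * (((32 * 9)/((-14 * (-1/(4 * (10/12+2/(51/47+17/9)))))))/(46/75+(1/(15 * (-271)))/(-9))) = 2218.21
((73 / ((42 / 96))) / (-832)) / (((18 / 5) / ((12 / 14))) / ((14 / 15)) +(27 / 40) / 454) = -331420 / 7438977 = -0.04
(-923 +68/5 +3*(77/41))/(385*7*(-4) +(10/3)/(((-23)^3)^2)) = 41140357840212/490716766650625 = 0.08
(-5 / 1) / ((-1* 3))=5 / 3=1.67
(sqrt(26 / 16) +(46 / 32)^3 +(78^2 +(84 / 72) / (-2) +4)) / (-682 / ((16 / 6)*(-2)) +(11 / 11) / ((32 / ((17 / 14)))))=112*sqrt(26) / 57305 +523870739 / 11002560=47.62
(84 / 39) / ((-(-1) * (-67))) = -28 / 871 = -0.03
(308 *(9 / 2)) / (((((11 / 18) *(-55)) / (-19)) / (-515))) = -4438476 / 11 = -403497.82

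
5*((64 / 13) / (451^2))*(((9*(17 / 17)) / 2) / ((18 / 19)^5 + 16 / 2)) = 89139564 / 1434377139767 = 0.00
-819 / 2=-409.50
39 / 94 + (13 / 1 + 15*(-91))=-127049 / 94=-1351.59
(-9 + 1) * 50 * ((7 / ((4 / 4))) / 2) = -1400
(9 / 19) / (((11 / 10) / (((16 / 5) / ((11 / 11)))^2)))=4608 / 1045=4.41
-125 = -125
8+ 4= 12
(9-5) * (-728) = -2912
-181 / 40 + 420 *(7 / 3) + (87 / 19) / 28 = 5190397 / 5320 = 975.64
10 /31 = 0.32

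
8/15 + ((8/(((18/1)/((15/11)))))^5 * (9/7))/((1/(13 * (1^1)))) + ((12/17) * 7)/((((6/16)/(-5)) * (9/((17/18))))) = -5.01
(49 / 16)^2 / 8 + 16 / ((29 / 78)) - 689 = -38295555 / 59392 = -644.79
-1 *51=-51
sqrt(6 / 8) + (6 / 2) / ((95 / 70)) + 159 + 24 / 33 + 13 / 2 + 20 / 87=sqrt(3) / 2 + 6133769 / 36366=169.53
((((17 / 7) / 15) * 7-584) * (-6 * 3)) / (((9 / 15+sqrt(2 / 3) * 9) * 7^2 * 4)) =-1249 / 2086+6245 * sqrt(6) / 2086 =6.73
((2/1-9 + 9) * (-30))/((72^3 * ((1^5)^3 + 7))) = -5/248832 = -0.00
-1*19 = -19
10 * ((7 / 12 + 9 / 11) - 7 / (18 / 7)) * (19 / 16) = -49685 / 3168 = -15.68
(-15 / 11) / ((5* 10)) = -3 / 110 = -0.03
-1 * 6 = -6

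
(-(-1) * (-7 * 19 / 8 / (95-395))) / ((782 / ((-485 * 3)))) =-12901 / 125120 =-0.10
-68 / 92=-17 / 23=-0.74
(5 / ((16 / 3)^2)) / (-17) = -45 / 4352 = -0.01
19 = 19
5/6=0.83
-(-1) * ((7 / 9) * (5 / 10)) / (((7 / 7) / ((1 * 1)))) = 7 / 18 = 0.39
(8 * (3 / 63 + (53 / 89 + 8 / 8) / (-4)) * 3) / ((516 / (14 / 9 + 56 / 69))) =-91910 / 2376567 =-0.04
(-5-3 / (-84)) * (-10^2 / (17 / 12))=41700 / 119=350.42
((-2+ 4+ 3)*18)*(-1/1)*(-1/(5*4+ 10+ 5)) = 18/7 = 2.57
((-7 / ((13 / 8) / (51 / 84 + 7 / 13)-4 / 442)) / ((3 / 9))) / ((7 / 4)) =-8.51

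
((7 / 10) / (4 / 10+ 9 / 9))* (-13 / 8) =-13 / 16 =-0.81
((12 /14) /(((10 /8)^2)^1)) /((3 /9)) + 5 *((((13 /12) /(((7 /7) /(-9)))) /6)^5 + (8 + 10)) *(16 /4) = 193573921 /1433600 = 135.03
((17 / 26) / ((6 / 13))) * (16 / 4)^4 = 1088 / 3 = 362.67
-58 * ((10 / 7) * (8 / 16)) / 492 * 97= -8.17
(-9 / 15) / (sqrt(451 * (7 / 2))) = -3 * sqrt(6314) / 15785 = -0.02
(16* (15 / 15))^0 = 1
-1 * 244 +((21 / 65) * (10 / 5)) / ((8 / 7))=-63293 / 260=-243.43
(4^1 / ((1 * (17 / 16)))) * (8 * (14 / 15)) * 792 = 1892352 / 85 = 22262.96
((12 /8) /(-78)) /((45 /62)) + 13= 15179 /1170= 12.97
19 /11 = 1.73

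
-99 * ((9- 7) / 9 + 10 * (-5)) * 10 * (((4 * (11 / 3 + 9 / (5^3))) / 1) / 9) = 55272448 / 675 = 81885.11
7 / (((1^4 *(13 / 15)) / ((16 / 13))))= 1680 / 169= 9.94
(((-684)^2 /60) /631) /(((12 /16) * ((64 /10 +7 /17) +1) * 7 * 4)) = 55233 /733222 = 0.08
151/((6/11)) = 1661/6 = 276.83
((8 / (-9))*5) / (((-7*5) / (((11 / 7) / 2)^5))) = 161051 / 4235364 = 0.04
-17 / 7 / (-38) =17 / 266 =0.06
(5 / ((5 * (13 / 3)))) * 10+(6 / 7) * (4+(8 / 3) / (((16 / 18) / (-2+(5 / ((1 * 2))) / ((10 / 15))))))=1863 / 182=10.24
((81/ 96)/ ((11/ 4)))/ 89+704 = 5513755/ 7832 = 704.00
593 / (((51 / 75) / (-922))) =-13668650 / 17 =-804038.24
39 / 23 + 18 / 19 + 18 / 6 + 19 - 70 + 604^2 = 364770.64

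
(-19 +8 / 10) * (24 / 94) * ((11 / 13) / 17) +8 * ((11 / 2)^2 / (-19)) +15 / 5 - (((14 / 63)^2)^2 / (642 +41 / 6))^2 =-3226276486623588343 / 323659110870181665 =-9.97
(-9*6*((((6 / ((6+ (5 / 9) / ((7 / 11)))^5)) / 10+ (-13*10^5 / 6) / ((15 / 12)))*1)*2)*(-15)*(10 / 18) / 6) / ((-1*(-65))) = -79148524904579742226 / 197871312306109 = -400000.00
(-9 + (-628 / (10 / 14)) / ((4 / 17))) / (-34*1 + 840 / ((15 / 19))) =-9364 / 2575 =-3.64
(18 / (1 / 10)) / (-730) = -18 / 73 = -0.25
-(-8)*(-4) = -32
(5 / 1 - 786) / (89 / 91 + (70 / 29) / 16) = -16488472 / 23833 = -691.83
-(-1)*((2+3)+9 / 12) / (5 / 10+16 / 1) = 23 / 66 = 0.35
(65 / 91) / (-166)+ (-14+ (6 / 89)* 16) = -1336745 / 103418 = -12.93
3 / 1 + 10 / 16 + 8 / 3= 151 / 24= 6.29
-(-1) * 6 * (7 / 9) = 14 / 3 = 4.67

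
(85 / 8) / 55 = 17 / 88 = 0.19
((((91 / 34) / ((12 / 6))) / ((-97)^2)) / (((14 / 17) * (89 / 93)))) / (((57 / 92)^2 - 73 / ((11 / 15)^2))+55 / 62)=-0.00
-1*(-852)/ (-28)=-213/ 7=-30.43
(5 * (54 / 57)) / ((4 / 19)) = 45 / 2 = 22.50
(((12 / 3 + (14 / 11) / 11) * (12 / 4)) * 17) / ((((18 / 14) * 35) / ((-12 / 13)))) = -33864 / 7865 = -4.31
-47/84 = -0.56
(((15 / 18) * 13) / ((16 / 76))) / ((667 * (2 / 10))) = 6175 / 16008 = 0.39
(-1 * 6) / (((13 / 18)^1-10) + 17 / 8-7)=0.42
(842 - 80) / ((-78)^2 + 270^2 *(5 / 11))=1397 / 71904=0.02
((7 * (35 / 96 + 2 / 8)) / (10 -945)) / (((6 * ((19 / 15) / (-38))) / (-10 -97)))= -44191 / 17952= -2.46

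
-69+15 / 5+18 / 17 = -1104 / 17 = -64.94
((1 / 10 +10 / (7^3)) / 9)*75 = 2215 / 2058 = 1.08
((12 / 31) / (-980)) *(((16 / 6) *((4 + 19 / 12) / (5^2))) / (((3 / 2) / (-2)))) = 536 / 1708875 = 0.00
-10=-10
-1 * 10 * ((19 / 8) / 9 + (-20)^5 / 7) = 1151999335 / 252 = 4571425.93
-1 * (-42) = 42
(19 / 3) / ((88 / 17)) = 323 / 264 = 1.22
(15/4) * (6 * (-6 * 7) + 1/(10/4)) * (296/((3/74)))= -6888808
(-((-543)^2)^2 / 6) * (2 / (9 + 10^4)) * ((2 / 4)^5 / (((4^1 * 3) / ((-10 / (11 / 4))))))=48297740445 / 1761584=27417.22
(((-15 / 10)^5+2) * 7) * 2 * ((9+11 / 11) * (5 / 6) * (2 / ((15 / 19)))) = -119035 / 72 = -1653.26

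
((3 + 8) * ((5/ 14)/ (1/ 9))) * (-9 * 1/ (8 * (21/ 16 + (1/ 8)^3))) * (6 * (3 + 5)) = -6842880/ 4711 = -1452.53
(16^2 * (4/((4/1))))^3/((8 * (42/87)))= 30408704/7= 4344100.57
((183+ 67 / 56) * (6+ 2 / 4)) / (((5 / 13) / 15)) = 5229705 / 112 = 46693.79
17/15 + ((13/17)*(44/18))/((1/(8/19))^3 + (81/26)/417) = 219541609/172488375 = 1.27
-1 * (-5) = 5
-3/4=-0.75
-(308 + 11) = -319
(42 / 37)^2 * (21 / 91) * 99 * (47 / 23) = 24623676 / 409331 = 60.16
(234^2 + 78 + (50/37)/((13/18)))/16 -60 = 12957147/3848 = 3367.24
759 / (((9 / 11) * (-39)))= -2783 / 117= -23.79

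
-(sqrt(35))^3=-35 *sqrt(35)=-207.06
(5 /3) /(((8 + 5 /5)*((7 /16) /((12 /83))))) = 320 /5229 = 0.06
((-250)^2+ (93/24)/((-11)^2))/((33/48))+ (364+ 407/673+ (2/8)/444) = 145205123622563/1590875088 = 91273.74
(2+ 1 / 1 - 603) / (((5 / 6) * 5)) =-144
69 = 69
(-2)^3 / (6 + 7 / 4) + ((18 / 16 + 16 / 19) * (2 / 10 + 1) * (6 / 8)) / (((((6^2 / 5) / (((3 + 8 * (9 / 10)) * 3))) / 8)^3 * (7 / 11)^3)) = 545504768023 / 2020270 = 270015.77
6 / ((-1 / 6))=-36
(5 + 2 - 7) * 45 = 0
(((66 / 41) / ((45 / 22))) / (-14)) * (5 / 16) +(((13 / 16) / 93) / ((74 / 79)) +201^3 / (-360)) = -22557.23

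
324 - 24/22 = 3552/11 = 322.91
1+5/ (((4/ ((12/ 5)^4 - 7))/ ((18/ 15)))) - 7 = 33.27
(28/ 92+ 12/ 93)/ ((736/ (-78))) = -0.05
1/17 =0.06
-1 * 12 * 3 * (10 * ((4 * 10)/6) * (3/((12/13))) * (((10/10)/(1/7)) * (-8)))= 436800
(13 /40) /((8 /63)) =819 /320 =2.56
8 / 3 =2.67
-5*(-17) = 85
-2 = -2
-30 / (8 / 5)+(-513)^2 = 1052601 / 4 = 263150.25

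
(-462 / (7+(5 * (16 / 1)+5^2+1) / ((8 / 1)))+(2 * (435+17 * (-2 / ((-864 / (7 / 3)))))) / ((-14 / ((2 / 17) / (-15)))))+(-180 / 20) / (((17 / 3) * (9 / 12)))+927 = 1043967359 / 1156680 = 902.56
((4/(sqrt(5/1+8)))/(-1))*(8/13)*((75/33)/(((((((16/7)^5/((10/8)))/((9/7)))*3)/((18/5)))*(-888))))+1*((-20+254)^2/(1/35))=540225*sqrt(13)/36062101504+1916460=1916460.00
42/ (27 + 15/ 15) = 3/ 2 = 1.50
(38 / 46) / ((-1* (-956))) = 19 / 21988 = 0.00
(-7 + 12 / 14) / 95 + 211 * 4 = 561217 / 665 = 843.94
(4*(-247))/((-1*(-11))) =-988/11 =-89.82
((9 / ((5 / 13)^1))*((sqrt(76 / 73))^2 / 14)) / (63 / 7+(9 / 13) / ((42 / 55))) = 38532 / 219365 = 0.18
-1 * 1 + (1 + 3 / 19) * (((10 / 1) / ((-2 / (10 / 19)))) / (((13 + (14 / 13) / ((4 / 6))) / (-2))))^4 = -0.98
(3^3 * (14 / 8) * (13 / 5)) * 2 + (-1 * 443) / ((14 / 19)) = -12443 / 35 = -355.51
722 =722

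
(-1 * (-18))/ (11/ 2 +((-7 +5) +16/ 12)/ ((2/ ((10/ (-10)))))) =108/ 35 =3.09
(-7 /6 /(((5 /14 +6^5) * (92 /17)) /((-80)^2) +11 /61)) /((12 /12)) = -81300800 /470796021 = -0.17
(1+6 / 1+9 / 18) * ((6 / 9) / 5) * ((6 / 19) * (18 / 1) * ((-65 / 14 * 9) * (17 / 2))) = -268515 / 133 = -2018.91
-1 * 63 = -63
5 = 5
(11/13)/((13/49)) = 539/169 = 3.19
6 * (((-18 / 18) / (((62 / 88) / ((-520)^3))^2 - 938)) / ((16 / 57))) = 818147369115648000000 / 35902794490314751999039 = 0.02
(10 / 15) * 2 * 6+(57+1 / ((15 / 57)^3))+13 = 16609 / 125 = 132.87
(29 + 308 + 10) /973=347 /973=0.36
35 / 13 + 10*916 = 119115 / 13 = 9162.69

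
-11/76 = -0.14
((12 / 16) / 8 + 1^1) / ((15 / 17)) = 119 / 96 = 1.24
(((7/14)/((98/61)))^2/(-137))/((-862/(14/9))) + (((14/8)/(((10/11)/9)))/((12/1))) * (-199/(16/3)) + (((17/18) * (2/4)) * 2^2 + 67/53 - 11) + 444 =1050492396325329/2747943457280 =382.28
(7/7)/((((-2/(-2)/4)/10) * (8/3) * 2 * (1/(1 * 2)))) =15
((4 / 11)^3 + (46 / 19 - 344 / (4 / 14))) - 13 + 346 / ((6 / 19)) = -9017870 / 75867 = -118.86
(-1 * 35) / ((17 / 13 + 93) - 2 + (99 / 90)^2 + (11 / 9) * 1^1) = -58500 / 158351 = -0.37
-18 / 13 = -1.38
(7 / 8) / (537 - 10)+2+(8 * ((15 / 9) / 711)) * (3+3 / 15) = 18540035 / 8992728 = 2.06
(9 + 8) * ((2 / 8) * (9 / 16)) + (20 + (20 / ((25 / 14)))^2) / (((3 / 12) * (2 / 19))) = 8846577 / 1600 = 5529.11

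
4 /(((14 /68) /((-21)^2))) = 8568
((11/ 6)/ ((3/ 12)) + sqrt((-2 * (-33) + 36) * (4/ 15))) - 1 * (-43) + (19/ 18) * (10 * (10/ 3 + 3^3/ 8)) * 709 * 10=2 * sqrt(170)/ 5 + 54226211/ 108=502099.76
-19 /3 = -6.33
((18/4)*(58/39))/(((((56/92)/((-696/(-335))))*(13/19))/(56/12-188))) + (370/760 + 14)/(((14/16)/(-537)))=-3229497066/215137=-15011.35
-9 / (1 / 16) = -144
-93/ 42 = -2.21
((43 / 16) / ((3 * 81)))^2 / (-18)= -1849 / 272097792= -0.00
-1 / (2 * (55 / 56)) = -28 / 55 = -0.51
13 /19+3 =70 /19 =3.68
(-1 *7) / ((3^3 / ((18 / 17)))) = -14 / 51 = -0.27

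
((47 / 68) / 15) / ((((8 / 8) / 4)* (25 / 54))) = 846 / 2125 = 0.40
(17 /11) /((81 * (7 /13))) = 221 /6237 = 0.04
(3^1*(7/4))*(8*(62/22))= 1302/11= 118.36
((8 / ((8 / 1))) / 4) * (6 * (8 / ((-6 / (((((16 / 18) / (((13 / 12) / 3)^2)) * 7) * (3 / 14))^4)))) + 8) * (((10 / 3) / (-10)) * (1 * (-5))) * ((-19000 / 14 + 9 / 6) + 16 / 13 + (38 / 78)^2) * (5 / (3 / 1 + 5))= 918140501114434287125 / 29777434239384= 30833432.25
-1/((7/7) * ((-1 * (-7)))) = -1/7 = -0.14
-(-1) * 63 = 63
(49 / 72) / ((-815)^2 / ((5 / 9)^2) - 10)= 49 / 154949688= 0.00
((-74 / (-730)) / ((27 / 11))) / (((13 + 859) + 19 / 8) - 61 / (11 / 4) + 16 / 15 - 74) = 35816 / 675805311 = 0.00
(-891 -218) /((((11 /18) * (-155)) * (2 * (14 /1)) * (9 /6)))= 3327 /11935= 0.28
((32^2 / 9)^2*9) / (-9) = -1048576 / 81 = -12945.38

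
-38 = -38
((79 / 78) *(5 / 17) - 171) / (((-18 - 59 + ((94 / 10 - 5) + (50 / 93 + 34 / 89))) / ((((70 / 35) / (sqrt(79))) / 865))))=624502409 *sqrt(79) / 8960010181837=0.00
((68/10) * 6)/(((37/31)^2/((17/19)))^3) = 10.11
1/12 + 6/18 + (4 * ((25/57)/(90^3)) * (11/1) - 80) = -66138503/831060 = -79.58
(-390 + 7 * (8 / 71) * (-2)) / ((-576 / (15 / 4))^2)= -0.02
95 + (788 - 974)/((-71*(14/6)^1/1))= 47773/497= 96.12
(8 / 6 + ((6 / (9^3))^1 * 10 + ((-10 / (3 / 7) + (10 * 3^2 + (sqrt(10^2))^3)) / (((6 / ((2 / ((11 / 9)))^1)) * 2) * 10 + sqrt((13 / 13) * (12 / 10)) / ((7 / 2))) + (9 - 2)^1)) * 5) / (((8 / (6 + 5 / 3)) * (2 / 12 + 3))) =906893890841 / 27373694364 - 483000 * sqrt(30) / 28162237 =33.04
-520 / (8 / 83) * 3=-16185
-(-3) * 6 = 18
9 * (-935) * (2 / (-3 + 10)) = -16830 / 7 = -2404.29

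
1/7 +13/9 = 100/63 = 1.59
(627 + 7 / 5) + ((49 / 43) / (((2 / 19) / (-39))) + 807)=435677 / 430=1013.20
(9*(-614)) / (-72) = 76.75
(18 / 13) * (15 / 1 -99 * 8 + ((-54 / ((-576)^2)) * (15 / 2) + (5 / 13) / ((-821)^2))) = -250988500959489 / 233293678592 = -1075.85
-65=-65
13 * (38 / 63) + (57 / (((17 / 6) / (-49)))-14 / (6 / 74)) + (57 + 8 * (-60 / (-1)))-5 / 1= -618.59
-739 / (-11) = 739 / 11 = 67.18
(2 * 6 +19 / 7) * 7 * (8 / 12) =206 / 3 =68.67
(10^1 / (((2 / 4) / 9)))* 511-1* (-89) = 92069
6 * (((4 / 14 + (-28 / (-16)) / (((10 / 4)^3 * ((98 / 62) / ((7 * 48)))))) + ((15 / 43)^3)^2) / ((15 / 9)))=2398984966726074 / 27655963339375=86.74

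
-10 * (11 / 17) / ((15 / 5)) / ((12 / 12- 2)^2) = -2.16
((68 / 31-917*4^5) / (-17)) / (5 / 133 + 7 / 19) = 645253490 / 4743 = 136043.32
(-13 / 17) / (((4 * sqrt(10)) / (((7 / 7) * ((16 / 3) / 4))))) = -13 * sqrt(10) / 510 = -0.08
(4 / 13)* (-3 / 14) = -6 / 91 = -0.07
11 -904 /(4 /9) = -2023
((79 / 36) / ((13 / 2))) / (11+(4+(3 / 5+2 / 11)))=4345 / 203112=0.02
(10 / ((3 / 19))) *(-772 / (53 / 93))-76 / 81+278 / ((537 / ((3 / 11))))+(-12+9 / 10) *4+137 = -3622166198419 / 42264585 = -85702.16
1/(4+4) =1/8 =0.12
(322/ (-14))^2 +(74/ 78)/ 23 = 474550/ 897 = 529.04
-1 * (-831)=831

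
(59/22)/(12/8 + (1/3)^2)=531/319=1.66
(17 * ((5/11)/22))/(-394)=-85/95348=-0.00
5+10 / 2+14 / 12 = 67 / 6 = 11.17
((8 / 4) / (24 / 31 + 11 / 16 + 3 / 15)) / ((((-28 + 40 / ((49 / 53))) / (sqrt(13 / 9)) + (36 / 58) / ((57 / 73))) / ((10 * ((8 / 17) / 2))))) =-9580281961600 / 683866677003633 + 32466362297600 * sqrt(13) / 522956870649837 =0.21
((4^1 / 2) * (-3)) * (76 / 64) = -57 / 8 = -7.12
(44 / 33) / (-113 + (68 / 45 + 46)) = -60 / 2947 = -0.02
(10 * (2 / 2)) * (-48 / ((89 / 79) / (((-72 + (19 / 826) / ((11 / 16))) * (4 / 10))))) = 4959086592 / 404327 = 12265.04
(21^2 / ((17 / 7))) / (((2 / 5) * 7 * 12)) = 5.40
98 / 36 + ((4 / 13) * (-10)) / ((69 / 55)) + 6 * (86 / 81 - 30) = -2799071 / 16146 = -173.36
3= 3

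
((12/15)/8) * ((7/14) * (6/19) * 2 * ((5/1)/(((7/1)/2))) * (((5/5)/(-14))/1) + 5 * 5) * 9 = 41841/1862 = 22.47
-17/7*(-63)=153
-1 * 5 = -5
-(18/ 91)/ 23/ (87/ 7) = -0.00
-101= -101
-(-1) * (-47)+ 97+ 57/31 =1607/31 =51.84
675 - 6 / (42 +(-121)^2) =9911019 / 14683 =675.00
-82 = -82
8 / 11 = 0.73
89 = 89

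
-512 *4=-2048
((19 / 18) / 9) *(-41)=-779 / 162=-4.81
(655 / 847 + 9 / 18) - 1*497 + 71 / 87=-72938933 / 147378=-494.91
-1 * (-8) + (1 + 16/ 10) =53/ 5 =10.60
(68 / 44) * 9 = 153 / 11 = 13.91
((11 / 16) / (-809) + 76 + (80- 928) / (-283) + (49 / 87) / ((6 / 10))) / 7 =11.42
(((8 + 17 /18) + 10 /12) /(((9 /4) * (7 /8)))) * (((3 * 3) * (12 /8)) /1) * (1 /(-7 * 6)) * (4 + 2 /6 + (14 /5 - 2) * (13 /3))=-9152 /735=-12.45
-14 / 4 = -7 / 2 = -3.50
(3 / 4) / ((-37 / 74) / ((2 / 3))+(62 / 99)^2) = -29403 / 14027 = -2.10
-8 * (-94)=752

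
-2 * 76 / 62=-2.45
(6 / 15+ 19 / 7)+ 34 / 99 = 11981 / 3465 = 3.46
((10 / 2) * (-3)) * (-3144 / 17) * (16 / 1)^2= 12072960 / 17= 710174.12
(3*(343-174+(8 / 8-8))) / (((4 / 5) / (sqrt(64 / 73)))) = 4860*sqrt(73) / 73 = 568.82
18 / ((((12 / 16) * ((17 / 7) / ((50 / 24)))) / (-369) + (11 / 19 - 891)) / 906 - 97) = -2223188100 / 12101900623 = -0.18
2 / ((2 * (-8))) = -1 / 8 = -0.12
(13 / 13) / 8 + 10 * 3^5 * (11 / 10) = 21385 / 8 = 2673.12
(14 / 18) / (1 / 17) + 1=14.22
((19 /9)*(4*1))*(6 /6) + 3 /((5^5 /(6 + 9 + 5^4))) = 9.06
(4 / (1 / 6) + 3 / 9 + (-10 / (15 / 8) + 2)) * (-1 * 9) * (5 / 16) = -945 / 16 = -59.06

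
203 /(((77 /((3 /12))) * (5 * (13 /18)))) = 261 /1430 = 0.18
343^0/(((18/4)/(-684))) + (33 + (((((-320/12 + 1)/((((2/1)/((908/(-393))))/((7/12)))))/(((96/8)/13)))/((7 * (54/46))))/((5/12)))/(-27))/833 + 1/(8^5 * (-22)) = -1176471177450607373/7741947281080320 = -151.96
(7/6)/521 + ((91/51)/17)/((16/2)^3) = 188433/77091328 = 0.00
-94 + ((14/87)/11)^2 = -86089610/915849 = -94.00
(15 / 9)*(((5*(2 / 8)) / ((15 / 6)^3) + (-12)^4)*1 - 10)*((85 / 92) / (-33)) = -2202146 / 2277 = -967.13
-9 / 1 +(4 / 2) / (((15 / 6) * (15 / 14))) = -8.25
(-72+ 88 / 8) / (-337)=61 / 337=0.18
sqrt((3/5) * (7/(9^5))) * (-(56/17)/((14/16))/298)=-32 * sqrt(105)/3077595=-0.00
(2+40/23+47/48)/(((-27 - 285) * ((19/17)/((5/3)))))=-0.02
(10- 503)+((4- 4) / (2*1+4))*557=-493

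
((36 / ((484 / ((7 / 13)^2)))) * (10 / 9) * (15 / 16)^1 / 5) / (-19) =-735 / 3108248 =-0.00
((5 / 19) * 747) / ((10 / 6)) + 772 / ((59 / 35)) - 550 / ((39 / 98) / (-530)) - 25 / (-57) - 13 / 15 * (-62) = 53418589506 / 72865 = 733117.26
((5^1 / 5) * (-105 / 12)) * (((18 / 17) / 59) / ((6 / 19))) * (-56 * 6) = 167580 / 1003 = 167.08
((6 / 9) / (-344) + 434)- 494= -30961 / 516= -60.00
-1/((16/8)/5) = -5/2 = -2.50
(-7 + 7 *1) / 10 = 0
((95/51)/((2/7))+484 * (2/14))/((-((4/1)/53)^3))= -8042782171/45696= -176006.26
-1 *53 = -53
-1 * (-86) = 86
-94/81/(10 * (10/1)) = -47/4050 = -0.01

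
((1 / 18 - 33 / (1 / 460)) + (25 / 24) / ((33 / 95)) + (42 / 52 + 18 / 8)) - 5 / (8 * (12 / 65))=-625060829 / 41184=-15177.27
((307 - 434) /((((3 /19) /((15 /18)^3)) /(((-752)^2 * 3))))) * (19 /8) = -50638011500 /27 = -1875481907.41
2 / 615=0.00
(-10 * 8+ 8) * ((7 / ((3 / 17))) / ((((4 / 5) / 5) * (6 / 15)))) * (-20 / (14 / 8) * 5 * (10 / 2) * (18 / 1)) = 229500000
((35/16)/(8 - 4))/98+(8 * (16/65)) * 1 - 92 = -5243067/58240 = -90.03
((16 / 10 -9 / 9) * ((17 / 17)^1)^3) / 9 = 1 / 15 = 0.07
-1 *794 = -794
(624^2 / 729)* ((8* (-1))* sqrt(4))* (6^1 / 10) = -692224 / 135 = -5127.59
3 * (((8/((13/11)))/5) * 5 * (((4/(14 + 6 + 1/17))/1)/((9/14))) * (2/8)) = 1904/1209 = 1.57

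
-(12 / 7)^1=-1.71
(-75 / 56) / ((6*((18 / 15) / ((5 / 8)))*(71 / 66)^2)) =-226875 / 2258368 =-0.10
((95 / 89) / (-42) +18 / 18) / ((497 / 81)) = 0.16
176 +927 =1103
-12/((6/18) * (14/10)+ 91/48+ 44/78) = -37440/9131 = -4.10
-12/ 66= -0.18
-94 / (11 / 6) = -564 / 11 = -51.27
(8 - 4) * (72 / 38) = 144 / 19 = 7.58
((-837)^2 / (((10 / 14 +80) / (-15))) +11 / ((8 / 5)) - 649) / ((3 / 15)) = -591380365 / 904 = -654181.82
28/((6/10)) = 140/3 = 46.67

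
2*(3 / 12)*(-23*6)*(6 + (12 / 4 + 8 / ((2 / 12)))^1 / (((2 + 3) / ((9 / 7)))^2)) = -646.68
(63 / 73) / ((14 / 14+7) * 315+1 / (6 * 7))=0.00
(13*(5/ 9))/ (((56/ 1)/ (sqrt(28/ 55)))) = 13*sqrt(385)/ 2772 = 0.09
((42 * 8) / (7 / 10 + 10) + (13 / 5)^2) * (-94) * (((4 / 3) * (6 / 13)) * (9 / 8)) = -86362218 / 34775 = -2483.46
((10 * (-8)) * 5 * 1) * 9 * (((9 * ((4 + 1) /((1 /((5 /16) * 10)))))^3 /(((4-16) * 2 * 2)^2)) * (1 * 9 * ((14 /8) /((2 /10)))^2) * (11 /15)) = -287791259765625 /131072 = -2195673063.40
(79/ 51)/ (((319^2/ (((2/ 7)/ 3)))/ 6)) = 0.00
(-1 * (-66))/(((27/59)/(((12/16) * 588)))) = 63602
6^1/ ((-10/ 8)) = -24/ 5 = -4.80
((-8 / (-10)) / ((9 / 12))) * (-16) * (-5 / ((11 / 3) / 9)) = 2304 / 11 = 209.45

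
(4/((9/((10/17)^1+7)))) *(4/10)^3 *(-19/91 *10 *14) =-104576/16575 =-6.31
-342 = -342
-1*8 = -8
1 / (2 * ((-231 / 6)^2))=2 / 5929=0.00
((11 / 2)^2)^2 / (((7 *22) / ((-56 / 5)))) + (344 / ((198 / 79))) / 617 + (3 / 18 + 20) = -56392903 / 1221660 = -46.16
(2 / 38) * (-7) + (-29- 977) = -19121 / 19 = -1006.37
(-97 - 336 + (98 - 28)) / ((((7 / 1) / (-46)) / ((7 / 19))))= 16698 / 19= 878.84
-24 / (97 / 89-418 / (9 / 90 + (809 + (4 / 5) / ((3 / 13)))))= -2740488 / 65711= -41.71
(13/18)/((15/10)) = 13/27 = 0.48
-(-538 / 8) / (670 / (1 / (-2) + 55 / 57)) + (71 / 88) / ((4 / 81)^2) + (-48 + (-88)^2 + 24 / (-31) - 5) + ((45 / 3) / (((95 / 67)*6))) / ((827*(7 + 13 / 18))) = 768491840150805503 / 95808561847680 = 8021.12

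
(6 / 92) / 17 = 3 / 782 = 0.00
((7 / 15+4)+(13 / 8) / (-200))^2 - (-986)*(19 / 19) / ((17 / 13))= 17830162801 / 23040000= 773.88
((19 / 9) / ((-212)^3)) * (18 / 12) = -19 / 57168768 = -0.00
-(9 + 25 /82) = -763 /82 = -9.30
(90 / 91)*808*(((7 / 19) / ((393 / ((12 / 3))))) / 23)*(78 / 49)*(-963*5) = -2801174400 / 2805103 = -998.60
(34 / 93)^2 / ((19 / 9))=1156 / 18259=0.06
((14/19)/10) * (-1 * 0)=0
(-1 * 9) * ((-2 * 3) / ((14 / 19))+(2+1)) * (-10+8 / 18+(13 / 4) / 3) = -2745 / 7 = -392.14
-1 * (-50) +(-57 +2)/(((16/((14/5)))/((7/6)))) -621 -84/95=-2658997/4560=-583.11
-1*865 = -865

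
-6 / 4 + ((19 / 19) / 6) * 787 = 389 / 3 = 129.67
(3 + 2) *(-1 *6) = -30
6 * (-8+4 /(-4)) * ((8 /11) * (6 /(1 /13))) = -33696 /11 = -3063.27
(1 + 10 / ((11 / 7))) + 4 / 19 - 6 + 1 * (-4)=-507 / 209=-2.43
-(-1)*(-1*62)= -62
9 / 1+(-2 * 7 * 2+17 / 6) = -97 / 6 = -16.17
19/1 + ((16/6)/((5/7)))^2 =7411/225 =32.94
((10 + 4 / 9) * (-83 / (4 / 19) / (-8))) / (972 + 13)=74119 / 141840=0.52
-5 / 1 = -5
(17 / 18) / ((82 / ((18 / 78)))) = 17 / 6396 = 0.00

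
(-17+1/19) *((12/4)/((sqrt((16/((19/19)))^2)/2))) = -483/76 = -6.36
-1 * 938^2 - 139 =-879983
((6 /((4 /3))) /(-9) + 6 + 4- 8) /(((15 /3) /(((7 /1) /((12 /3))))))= 21 /40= 0.52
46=46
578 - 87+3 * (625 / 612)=100789 / 204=494.06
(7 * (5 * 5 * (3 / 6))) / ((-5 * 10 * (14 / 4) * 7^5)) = -1 / 33614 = -0.00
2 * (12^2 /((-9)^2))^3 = 8192 /729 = 11.24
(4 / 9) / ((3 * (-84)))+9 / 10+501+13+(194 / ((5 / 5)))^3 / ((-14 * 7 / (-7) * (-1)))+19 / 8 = -11816510323 / 22680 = -521010.16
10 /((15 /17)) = 34 /3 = 11.33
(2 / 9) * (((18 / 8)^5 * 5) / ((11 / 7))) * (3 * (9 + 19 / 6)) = 16763355 / 11264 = 1488.22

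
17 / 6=2.83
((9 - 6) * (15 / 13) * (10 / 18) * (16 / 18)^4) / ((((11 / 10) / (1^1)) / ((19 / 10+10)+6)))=18329600 / 938223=19.54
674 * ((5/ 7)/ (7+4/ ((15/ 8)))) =52.71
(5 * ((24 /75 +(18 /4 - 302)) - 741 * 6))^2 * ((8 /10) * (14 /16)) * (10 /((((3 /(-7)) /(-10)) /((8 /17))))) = 3674633563692 /85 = 43230983102.26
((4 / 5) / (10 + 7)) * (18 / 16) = 9 / 170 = 0.05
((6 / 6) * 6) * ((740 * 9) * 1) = 39960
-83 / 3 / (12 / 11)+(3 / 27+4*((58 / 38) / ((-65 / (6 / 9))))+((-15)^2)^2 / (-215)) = -166183219 / 637260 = -260.78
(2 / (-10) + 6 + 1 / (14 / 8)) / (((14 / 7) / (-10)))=-223 / 7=-31.86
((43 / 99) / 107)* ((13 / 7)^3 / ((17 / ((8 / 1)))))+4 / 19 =261430724 / 1173587877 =0.22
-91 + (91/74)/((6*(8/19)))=-321503/3552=-90.51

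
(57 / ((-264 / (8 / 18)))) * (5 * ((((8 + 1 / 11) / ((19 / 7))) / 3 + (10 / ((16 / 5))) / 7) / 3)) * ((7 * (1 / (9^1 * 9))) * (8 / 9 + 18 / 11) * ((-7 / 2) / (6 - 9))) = -221213125 / 3772522512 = -0.06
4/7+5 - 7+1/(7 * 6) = -59/42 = -1.40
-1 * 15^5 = -759375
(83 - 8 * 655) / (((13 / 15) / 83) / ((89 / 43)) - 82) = 571421385 / 9085451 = 62.89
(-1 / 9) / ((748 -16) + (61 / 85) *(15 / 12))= -68 / 448533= -0.00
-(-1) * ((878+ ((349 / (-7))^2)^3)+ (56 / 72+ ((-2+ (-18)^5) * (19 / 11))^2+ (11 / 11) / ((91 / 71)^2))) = 230981053505536482548299 / 21652239609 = 10667767292281.70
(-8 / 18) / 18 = -2 / 81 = -0.02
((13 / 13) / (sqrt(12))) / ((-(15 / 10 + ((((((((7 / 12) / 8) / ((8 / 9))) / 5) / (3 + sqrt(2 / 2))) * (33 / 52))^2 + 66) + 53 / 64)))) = -35441868800 * sqrt(3) / 14530060090347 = -0.00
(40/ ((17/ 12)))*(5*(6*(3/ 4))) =10800/ 17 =635.29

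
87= 87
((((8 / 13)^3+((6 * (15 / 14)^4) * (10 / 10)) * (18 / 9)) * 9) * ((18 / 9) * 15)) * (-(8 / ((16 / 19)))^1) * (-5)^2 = -21711867199875 / 21099988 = -1028999.03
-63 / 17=-3.71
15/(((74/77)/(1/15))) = 77/74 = 1.04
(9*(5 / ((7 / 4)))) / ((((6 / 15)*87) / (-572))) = -85800 / 203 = -422.66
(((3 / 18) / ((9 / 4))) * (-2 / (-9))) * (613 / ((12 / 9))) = 613 / 81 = 7.57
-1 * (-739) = 739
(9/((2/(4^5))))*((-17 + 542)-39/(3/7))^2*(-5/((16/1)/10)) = -2712326400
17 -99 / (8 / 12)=-263 / 2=-131.50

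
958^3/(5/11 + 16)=9671397032/181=53433132.77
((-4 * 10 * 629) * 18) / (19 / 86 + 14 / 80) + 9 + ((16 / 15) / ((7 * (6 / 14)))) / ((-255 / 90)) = -66210542299 / 57885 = -1143829.01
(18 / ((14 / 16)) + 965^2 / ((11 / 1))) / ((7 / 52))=339048268 / 539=629032.04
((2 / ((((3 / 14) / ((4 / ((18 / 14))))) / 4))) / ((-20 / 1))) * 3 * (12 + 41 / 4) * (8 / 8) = -17444 / 45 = -387.64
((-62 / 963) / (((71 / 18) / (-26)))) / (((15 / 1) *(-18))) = -1612 / 1025595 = -0.00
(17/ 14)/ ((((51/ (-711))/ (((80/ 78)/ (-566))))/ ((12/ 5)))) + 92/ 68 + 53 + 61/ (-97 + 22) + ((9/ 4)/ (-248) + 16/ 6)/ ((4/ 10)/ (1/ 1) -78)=677135956979719/ 12638089027200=53.58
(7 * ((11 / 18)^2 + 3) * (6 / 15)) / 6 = 7651 / 4860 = 1.57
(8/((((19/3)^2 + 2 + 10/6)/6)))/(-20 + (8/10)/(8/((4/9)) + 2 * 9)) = -9720/177103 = -0.05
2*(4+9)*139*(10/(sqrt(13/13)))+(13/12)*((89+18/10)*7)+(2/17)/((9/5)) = 56347807/1530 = 36828.63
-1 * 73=-73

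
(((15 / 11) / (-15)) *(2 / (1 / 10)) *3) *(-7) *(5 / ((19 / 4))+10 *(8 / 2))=327600 / 209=1567.46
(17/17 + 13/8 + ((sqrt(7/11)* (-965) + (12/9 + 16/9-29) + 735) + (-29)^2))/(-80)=-111797/5760 + 193* sqrt(77)/176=-9.79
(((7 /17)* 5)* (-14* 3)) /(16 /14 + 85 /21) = -30870 /1853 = -16.66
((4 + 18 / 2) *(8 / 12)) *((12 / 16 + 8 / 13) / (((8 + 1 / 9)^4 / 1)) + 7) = 10337425555 / 170389446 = 60.67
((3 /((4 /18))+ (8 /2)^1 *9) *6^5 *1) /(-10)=-192456 /5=-38491.20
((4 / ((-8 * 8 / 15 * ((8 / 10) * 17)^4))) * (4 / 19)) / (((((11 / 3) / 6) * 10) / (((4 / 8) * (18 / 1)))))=-151875 / 17874830336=-0.00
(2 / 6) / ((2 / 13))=13 / 6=2.17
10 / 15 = 2 / 3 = 0.67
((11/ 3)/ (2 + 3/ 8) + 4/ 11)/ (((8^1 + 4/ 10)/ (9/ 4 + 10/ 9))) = 0.76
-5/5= -1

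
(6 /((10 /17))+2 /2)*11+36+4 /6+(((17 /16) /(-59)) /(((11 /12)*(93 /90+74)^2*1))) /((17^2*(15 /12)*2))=159.87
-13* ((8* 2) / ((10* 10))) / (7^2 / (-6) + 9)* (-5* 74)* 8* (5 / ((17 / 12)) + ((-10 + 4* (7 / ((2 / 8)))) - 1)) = 328219008 / 425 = 772280.02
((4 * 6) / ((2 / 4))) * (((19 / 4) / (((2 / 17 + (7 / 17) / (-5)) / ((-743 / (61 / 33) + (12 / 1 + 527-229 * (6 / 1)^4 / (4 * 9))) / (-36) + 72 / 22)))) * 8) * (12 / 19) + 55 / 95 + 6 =285212869225 / 38247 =7457130.47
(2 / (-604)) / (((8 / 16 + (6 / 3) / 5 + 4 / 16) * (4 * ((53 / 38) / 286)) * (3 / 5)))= -135850 / 552207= -0.25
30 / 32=15 / 16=0.94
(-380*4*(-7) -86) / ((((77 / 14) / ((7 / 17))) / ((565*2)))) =166964280 / 187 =892857.11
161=161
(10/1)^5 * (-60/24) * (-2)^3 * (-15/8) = -3750000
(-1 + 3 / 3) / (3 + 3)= 0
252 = 252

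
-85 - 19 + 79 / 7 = -649 / 7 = -92.71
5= 5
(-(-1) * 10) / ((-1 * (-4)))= 5 / 2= 2.50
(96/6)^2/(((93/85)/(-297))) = -2154240/31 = -69491.61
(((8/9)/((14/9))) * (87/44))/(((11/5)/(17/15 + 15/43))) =27724/36421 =0.76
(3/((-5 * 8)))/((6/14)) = -7/40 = -0.18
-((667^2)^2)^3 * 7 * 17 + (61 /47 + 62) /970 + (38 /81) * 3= -227153964234479777658402866020962271503025 /246186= -922692453000900854063199600000000000.00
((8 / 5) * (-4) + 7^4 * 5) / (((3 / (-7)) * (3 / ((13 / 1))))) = -121319.18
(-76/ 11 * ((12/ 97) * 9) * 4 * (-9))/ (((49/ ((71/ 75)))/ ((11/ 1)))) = 6993216/ 118825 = 58.85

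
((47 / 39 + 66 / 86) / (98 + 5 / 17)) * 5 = 281180 / 2802267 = 0.10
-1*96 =-96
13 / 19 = 0.68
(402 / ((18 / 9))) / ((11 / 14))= 2814 / 11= 255.82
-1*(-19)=19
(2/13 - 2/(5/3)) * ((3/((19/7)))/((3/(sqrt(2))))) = -476 * sqrt(2)/1235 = -0.55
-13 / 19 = -0.68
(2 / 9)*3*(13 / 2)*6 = 26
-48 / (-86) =24 / 43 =0.56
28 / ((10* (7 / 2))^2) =4 / 175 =0.02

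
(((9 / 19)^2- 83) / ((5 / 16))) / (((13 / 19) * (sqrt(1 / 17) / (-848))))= 405438976 * sqrt(17) / 1235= 1353577.10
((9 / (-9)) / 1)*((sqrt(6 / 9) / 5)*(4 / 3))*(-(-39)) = -52*sqrt(6) / 15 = -8.49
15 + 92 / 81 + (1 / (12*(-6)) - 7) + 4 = 8503 / 648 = 13.12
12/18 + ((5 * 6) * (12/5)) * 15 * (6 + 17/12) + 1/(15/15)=24035/3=8011.67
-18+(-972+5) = -985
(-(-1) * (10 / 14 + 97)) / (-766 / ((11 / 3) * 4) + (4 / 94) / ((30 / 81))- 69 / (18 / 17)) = -5304420 / 6366493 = -0.83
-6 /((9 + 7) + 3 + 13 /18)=-108 /355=-0.30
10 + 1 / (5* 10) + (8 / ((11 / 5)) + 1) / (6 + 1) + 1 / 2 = 21526 / 1925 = 11.18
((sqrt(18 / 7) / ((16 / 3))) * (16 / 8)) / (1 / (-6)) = -27 * sqrt(14) / 28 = -3.61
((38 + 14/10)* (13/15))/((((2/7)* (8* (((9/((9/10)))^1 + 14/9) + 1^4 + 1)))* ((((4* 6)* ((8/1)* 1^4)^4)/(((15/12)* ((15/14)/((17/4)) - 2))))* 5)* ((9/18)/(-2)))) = 33293/1699020800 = 0.00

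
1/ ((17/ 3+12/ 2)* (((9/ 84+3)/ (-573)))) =-2292/ 145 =-15.81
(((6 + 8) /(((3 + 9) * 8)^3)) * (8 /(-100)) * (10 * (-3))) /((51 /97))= 679 /9400320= 0.00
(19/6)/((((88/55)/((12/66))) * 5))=19/264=0.07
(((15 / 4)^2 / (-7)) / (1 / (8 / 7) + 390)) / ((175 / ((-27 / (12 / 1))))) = 81 / 1225784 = 0.00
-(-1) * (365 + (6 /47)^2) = 806321 /2209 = 365.02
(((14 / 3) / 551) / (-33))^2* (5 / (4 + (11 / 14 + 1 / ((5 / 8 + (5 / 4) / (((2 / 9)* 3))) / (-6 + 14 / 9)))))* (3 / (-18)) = -6860 / 375916632993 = -0.00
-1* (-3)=3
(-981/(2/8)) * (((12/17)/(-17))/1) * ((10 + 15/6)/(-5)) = -117720/289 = -407.34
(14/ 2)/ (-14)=-1/ 2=-0.50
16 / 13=1.23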